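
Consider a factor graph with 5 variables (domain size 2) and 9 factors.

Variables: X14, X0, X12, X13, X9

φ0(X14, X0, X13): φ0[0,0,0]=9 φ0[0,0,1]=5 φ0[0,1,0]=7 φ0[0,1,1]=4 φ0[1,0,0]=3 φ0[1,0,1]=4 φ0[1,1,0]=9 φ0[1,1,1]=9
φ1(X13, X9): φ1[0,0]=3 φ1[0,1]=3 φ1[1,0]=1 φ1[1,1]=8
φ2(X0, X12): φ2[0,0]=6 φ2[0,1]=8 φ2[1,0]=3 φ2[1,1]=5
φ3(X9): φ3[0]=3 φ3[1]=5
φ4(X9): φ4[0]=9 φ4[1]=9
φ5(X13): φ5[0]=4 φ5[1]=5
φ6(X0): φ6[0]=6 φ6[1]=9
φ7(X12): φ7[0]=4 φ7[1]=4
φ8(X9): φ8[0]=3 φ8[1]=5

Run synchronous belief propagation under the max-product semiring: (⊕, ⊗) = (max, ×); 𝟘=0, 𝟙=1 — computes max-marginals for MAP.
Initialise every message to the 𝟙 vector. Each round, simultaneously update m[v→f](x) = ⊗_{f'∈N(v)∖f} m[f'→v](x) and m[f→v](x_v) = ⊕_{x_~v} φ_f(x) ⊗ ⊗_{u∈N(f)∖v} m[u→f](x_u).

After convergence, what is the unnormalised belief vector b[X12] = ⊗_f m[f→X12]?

init: all messages = 𝟙 over 2 values
r1 m[φ0→X14] = [9, 9]
r1 m[φ0→X0] = [9, 9]
r1 m[φ0→X13] = [9, 9]
r1 m[φ1→X13] = [3, 8]
r1 m[φ1→X9] = [3, 8]
r1 m[φ2→X0] = [8, 5]
r1 m[φ2→X12] = [6, 8]
r1 m[φ3→X9] = [3, 5]
r1 m[φ4→X9] = [9, 9]
r1 m[φ5→X13] = [4, 5]
r1 m[φ6→X0] = [6, 9]
r1 m[φ7→X12] = [4, 4]
r1 m[φ8→X9] = [3, 5]
r1 m[X14→φ0] = [1, 1]
r1 m[X0→φ0] = [1, 1]
r1 m[X0→φ2] = [1, 1]
r1 m[X0→φ6] = [1, 1]
r1 m[X12→φ2] = [1, 1]
r1 m[X12→φ7] = [1, 1]
r1 m[X13→φ0] = [1, 1]
r1 m[X13→φ1] = [1, 1]
r1 m[X13→φ5] = [1, 1]
r1 m[X9→φ1] = [1, 1]
r1 m[X9→φ3] = [1, 1]
r1 m[X9→φ4] = [1, 1]
r1 m[X9→φ8] = [1, 1]
r2 m[φ0→X14] = [9, 9]
r2 m[φ0→X0] = [9, 9]
r2 m[φ0→X13] = [9, 9]
r2 m[φ1→X13] = [3, 8]
r2 m[φ1→X9] = [3, 8]
r2 m[φ2→X0] = [8, 5]
r2 m[φ2→X12] = [6, 8]
r2 m[φ3→X9] = [3, 5]
r2 m[φ4→X9] = [9, 9]
r2 m[φ5→X13] = [4, 5]
r2 m[φ6→X0] = [6, 9]
r2 m[φ7→X12] = [4, 4]
r2 m[φ8→X9] = [3, 5]
r2 m[X14→φ0] = [1, 1]
r2 m[X0→φ0] = [48, 45]
r2 m[X0→φ2] = [54, 81]
r2 m[X0→φ6] = [72, 45]
r2 m[X12→φ2] = [4, 4]
r2 m[X12→φ7] = [6, 8]
r2 m[X13→φ0] = [12, 40]
r2 m[X13→φ1] = [36, 45]
r2 m[X13→φ5] = [27, 72]
r2 m[X9→φ1] = [81, 225]
r2 m[X9→φ3] = [81, 360]
r2 m[X9→φ4] = [27, 200]
r2 m[X9→φ8] = [81, 360]
r3 m[φ0→X14] = [9600, 16200]
r3 m[φ0→X0] = [200, 360]
r3 m[φ0→X13] = [432, 405]
r3 m[φ1→X13] = [675, 1800]
r3 m[φ1→X9] = [108, 360]
r3 m[φ2→X0] = [32, 20]
r3 m[φ2→X12] = [324, 432]
r3 m[φ3→X9] = [3, 5]
r3 m[φ4→X9] = [9, 9]
r3 m[φ5→X13] = [4, 5]
r3 m[φ6→X0] = [6, 9]
r3 m[φ7→X12] = [4, 4]
r3 m[φ8→X9] = [3, 5]
r3 m[X14→φ0] = [1, 1]
r3 m[X0→φ0] = [48, 45]
r3 m[X0→φ2] = [54, 81]
r3 m[X0→φ6] = [72, 45]
r3 m[X12→φ2] = [4, 4]
r3 m[X12→φ7] = [6, 8]
r3 m[X13→φ0] = [12, 40]
r3 m[X13→φ1] = [36, 45]
r3 m[X13→φ5] = [27, 72]
r3 m[X9→φ1] = [81, 225]
r3 m[X9→φ3] = [81, 360]
r3 m[X9→φ4] = [27, 200]
r3 m[X9→φ8] = [81, 360]
r4 m[φ0→X14] = [9600, 16200]
r4 m[φ0→X0] = [200, 360]
r4 m[φ0→X13] = [432, 405]
r4 m[φ1→X13] = [675, 1800]
r4 m[φ1→X9] = [108, 360]
r4 m[φ2→X0] = [32, 20]
r4 m[φ2→X12] = [324, 432]
r4 m[φ3→X9] = [3, 5]
r4 m[φ4→X9] = [9, 9]
r4 m[φ5→X13] = [4, 5]
r4 m[φ6→X0] = [6, 9]
r4 m[φ7→X12] = [4, 4]
r4 m[φ8→X9] = [3, 5]
r4 m[X14→φ0] = [1, 1]
r4 m[X0→φ0] = [192, 180]
r4 m[X0→φ2] = [1200, 3240]
r4 m[X0→φ6] = [6400, 7200]
r4 m[X12→φ2] = [4, 4]
r4 m[X12→φ7] = [324, 432]
r4 m[X13→φ0] = [2700, 9000]
r4 m[X13→φ1] = [1728, 2025]
r4 m[X13→φ5] = [291600, 729000]
r4 m[X9→φ1] = [81, 225]
r4 m[X9→φ3] = [2916, 16200]
r4 m[X9→φ4] = [972, 9000]
r4 m[X9→φ8] = [2916, 16200]
r5 m[φ0→X14] = [8640000, 14580000]
r5 m[φ0→X0] = [45000, 81000]
r5 m[φ0→X13] = [1728, 1620]
r5 m[φ1→X13] = [675, 1800]
r5 m[φ1→X9] = [5184, 16200]
r5 m[φ2→X0] = [32, 20]
r5 m[φ2→X12] = [9720, 16200]
r5 m[φ3→X9] = [3, 5]
r5 m[φ4→X9] = [9, 9]
r5 m[φ5→X13] = [4, 5]
r5 m[φ6→X0] = [6, 9]
r5 m[φ7→X12] = [4, 4]
r5 m[φ8→X9] = [3, 5]
r5 m[X14→φ0] = [1, 1]
r5 m[X0→φ0] = [192, 180]
r5 m[X0→φ2] = [1200, 3240]
r5 m[X0→φ6] = [6400, 7200]
r5 m[X12→φ2] = [4, 4]
r5 m[X12→φ7] = [324, 432]
r5 m[X13→φ0] = [2700, 9000]
r5 m[X13→φ1] = [1728, 2025]
r5 m[X13→φ5] = [291600, 729000]
r5 m[X9→φ1] = [81, 225]
r5 m[X9→φ3] = [2916, 16200]
r5 m[X9→φ4] = [972, 9000]
r5 m[X9→φ8] = [2916, 16200]
r6 m[φ0→X14] = [8640000, 14580000]
r6 m[φ0→X0] = [45000, 81000]
r6 m[φ0→X13] = [1728, 1620]
r6 m[φ1→X13] = [675, 1800]
r6 m[φ1→X9] = [5184, 16200]
r6 m[φ2→X0] = [32, 20]
r6 m[φ2→X12] = [9720, 16200]
r6 m[φ3→X9] = [3, 5]
r6 m[φ4→X9] = [9, 9]
r6 m[φ5→X13] = [4, 5]
r6 m[φ6→X0] = [6, 9]
r6 m[φ7→X12] = [4, 4]
r6 m[φ8→X9] = [3, 5]
r6 m[X14→φ0] = [1, 1]
r6 m[X0→φ0] = [192, 180]
r6 m[X0→φ2] = [270000, 729000]
r6 m[X0→φ6] = [1440000, 1620000]
r6 m[X12→φ2] = [4, 4]
r6 m[X12→φ7] = [9720, 16200]
r6 m[X13→φ0] = [2700, 9000]
r6 m[X13→φ1] = [6912, 8100]
r6 m[X13→φ5] = [1166400, 2916000]
r6 m[X9→φ1] = [81, 225]
r6 m[X9→φ3] = [139968, 729000]
r6 m[X9→φ4] = [46656, 405000]
r6 m[X9→φ8] = [139968, 729000]
r7 m[φ0→X14] = [8640000, 14580000]
r7 m[φ0→X0] = [45000, 81000]
r7 m[φ0→X13] = [1728, 1620]
r7 m[φ1→X13] = [675, 1800]
r7 m[φ1→X9] = [20736, 64800]
r7 m[φ2→X0] = [32, 20]
r7 m[φ2→X12] = [2187000, 3645000]
r7 m[φ3→X9] = [3, 5]
r7 m[φ4→X9] = [9, 9]
r7 m[φ5→X13] = [4, 5]
r7 m[φ6→X0] = [6, 9]
r7 m[φ7→X12] = [4, 4]
r7 m[φ8→X9] = [3, 5]
r7 m[X14→φ0] = [1, 1]
r7 m[X0→φ0] = [192, 180]
r7 m[X0→φ2] = [270000, 729000]
r7 m[X0→φ6] = [1440000, 1620000]
r7 m[X12→φ2] = [4, 4]
r7 m[X12→φ7] = [9720, 16200]
r7 m[X13→φ0] = [2700, 9000]
r7 m[X13→φ1] = [6912, 8100]
r7 m[X13→φ5] = [1166400, 2916000]
r7 m[X9→φ1] = [81, 225]
r7 m[X9→φ3] = [139968, 729000]
r7 m[X9→φ4] = [46656, 405000]
r7 m[X9→φ8] = [139968, 729000]
r8 m[φ0→X14] = [8640000, 14580000]
r8 m[φ0→X0] = [45000, 81000]
r8 m[φ0→X13] = [1728, 1620]
r8 m[φ1→X13] = [675, 1800]
r8 m[φ1→X9] = [20736, 64800]
r8 m[φ2→X0] = [32, 20]
r8 m[φ2→X12] = [2187000, 3645000]
r8 m[φ3→X9] = [3, 5]
r8 m[φ4→X9] = [9, 9]
r8 m[φ5→X13] = [4, 5]
r8 m[φ6→X0] = [6, 9]
r8 m[φ7→X12] = [4, 4]
r8 m[φ8→X9] = [3, 5]
r8 m[X14→φ0] = [1, 1]
r8 m[X0→φ0] = [192, 180]
r8 m[X0→φ2] = [270000, 729000]
r8 m[X0→φ6] = [1440000, 1620000]
r8 m[X12→φ2] = [4, 4]
r8 m[X12→φ7] = [2187000, 3645000]
r8 m[X13→φ0] = [2700, 9000]
r8 m[X13→φ1] = [6912, 8100]
r8 m[X13→φ5] = [1166400, 2916000]
r8 m[X9→φ1] = [81, 225]
r8 m[X9→φ3] = [559872, 2916000]
r8 m[X9→φ4] = [186624, 1620000]
r8 m[X9→φ8] = [559872, 2916000]
r9 m[φ0→X14] = [8640000, 14580000]
r9 m[φ0→X0] = [45000, 81000]
r9 m[φ0→X13] = [1728, 1620]
r9 m[φ1→X13] = [675, 1800]
r9 m[φ1→X9] = [20736, 64800]
r9 m[φ2→X0] = [32, 20]
r9 m[φ2→X12] = [2187000, 3645000]
r9 m[φ3→X9] = [3, 5]
r9 m[φ4→X9] = [9, 9]
r9 m[φ5→X13] = [4, 5]
r9 m[φ6→X0] = [6, 9]
r9 m[φ7→X12] = [4, 4]
r9 m[φ8→X9] = [3, 5]
r9 m[X14→φ0] = [1, 1]
r9 m[X0→φ0] = [192, 180]
r9 m[X0→φ2] = [270000, 729000]
r9 m[X0→φ6] = [1440000, 1620000]
r9 m[X12→φ2] = [4, 4]
r9 m[X12→φ7] = [2187000, 3645000]
r9 m[X13→φ0] = [2700, 9000]
r9 m[X13→φ1] = [6912, 8100]
r9 m[X13→φ5] = [1166400, 2916000]
r9 m[X9→φ1] = [81, 225]
r9 m[X9→φ3] = [559872, 2916000]
r9 m[X9→φ4] = [186624, 1620000]
r9 m[X9→φ8] = [559872, 2916000]
fixed point reached at round 9
b[X12] = ⊗ incoming = [8748000, 14580000]

b[X12] = [8748000, 14580000]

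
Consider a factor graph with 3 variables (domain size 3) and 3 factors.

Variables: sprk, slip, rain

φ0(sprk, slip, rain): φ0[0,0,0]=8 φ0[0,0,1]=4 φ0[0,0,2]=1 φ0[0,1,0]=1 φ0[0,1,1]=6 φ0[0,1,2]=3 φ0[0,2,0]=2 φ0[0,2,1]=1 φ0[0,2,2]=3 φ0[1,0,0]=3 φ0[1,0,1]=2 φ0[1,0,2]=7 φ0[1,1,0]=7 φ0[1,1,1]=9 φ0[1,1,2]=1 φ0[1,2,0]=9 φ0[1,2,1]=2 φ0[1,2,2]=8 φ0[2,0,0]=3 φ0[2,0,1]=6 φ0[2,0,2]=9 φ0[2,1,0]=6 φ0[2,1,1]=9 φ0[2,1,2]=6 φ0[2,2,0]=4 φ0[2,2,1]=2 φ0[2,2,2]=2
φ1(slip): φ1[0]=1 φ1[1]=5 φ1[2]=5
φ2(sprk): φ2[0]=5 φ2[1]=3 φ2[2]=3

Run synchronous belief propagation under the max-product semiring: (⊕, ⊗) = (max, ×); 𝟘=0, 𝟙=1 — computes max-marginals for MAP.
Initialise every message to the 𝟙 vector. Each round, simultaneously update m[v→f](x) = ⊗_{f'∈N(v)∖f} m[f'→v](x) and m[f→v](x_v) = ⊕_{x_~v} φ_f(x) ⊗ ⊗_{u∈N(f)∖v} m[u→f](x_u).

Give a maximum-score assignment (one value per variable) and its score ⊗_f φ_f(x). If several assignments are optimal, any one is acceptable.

assignment: (sprk=0, slip=1, rain=1); score = 150

init: all messages = 𝟙 over 3 values
r1 m[φ0→sprk] = [8, 9, 9]
r1 m[φ0→slip] = [9, 9, 9]
r1 m[φ0→rain] = [9, 9, 9]
r1 m[φ1→slip] = [1, 5, 5]
r1 m[φ2→sprk] = [5, 3, 3]
r1 m[sprk→φ0] = [1, 1, 1]
r1 m[sprk→φ2] = [1, 1, 1]
r1 m[slip→φ0] = [1, 1, 1]
r1 m[slip→φ1] = [1, 1, 1]
r1 m[rain→φ0] = [1, 1, 1]
r2 m[φ0→sprk] = [8, 9, 9]
r2 m[φ0→slip] = [9, 9, 9]
r2 m[φ0→rain] = [9, 9, 9]
r2 m[φ1→slip] = [1, 5, 5]
r2 m[φ2→sprk] = [5, 3, 3]
r2 m[sprk→φ0] = [5, 3, 3]
r2 m[sprk→φ2] = [8, 9, 9]
r2 m[slip→φ0] = [1, 5, 5]
r2 m[slip→φ1] = [9, 9, 9]
r2 m[rain→φ0] = [1, 1, 1]
r3 m[φ0→sprk] = [30, 45, 45]
r3 m[φ0→slip] = [40, 30, 27]
r3 m[φ0→rain] = [135, 150, 120]
r3 m[φ1→slip] = [1, 5, 5]
r3 m[φ2→sprk] = [5, 3, 3]
r3 m[sprk→φ0] = [5, 3, 3]
r3 m[sprk→φ2] = [8, 9, 9]
r3 m[slip→φ0] = [1, 5, 5]
r3 m[slip→φ1] = [9, 9, 9]
r3 m[rain→φ0] = [1, 1, 1]
r4 m[φ0→sprk] = [30, 45, 45]
r4 m[φ0→slip] = [40, 30, 27]
r4 m[φ0→rain] = [135, 150, 120]
r4 m[φ1→slip] = [1, 5, 5]
r4 m[φ2→sprk] = [5, 3, 3]
r4 m[sprk→φ0] = [5, 3, 3]
r4 m[sprk→φ2] = [30, 45, 45]
r4 m[slip→φ0] = [1, 5, 5]
r4 m[slip→φ1] = [40, 30, 27]
r4 m[rain→φ0] = [1, 1, 1]
r5 m[φ0→sprk] = [30, 45, 45]
r5 m[φ0→slip] = [40, 30, 27]
r5 m[φ0→rain] = [135, 150, 120]
r5 m[φ1→slip] = [1, 5, 5]
r5 m[φ2→sprk] = [5, 3, 3]
r5 m[sprk→φ0] = [5, 3, 3]
r5 m[sprk→φ2] = [30, 45, 45]
r5 m[slip→φ0] = [1, 5, 5]
r5 m[slip→φ1] = [40, 30, 27]
r5 m[rain→φ0] = [1, 1, 1]
fixed point reached at round 5
traceback from sprk: (sprk=0, slip=1, rain=1), score=150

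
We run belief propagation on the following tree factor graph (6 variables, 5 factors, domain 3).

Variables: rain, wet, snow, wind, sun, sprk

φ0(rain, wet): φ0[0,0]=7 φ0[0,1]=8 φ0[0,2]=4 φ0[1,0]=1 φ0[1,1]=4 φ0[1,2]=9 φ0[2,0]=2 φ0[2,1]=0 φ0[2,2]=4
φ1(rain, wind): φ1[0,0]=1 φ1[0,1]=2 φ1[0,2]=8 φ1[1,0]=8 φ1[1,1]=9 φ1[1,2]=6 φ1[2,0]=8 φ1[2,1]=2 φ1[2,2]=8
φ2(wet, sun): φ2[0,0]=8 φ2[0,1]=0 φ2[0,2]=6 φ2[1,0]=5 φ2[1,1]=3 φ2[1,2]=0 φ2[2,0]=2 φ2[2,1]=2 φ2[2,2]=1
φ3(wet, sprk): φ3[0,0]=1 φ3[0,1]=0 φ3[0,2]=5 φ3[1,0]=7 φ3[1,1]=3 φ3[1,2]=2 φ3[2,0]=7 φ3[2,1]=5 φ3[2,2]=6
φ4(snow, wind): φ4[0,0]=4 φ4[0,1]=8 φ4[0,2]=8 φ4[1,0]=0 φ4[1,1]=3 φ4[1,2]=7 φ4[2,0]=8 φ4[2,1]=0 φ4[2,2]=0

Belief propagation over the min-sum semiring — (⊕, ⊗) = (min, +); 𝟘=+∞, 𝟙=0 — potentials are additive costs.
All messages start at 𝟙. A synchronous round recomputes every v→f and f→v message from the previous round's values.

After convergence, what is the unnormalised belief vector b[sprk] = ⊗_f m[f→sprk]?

b[sprk] = [5, 4, 4]

init: all messages = 𝟙 over 3 values
r1 m[φ0→rain] = [4, 1, 0]
r1 m[φ0→wet] = [1, 0, 4]
r1 m[φ1→rain] = [1, 6, 2]
r1 m[φ1→wind] = [1, 2, 6]
r1 m[φ2→wet] = [0, 0, 1]
r1 m[φ2→sun] = [2, 0, 0]
r1 m[φ3→wet] = [0, 2, 5]
r1 m[φ3→sprk] = [1, 0, 2]
r1 m[φ4→snow] = [4, 0, 0]
r1 m[φ4→wind] = [0, 0, 0]
r1 m[rain→φ0] = [0, 0, 0]
r1 m[rain→φ1] = [0, 0, 0]
r1 m[wet→φ0] = [0, 0, 0]
r1 m[wet→φ2] = [0, 0, 0]
r1 m[wet→φ3] = [0, 0, 0]
r1 m[snow→φ4] = [0, 0, 0]
r1 m[wind→φ1] = [0, 0, 0]
r1 m[wind→φ4] = [0, 0, 0]
r1 m[sun→φ2] = [0, 0, 0]
r1 m[sprk→φ3] = [0, 0, 0]
r2 m[φ0→rain] = [4, 1, 0]
r2 m[φ0→wet] = [1, 0, 4]
r2 m[φ1→rain] = [1, 6, 2]
r2 m[φ1→wind] = [1, 2, 6]
r2 m[φ2→wet] = [0, 0, 1]
r2 m[φ2→sun] = [2, 0, 0]
r2 m[φ3→wet] = [0, 2, 5]
r2 m[φ3→sprk] = [1, 0, 2]
r2 m[φ4→snow] = [4, 0, 0]
r2 m[φ4→wind] = [0, 0, 0]
r2 m[rain→φ0] = [1, 6, 2]
r2 m[rain→φ1] = [4, 1, 0]
r2 m[wet→φ0] = [0, 2, 6]
r2 m[wet→φ2] = [1, 2, 9]
r2 m[wet→φ3] = [1, 0, 5]
r2 m[snow→φ4] = [0, 0, 0]
r2 m[wind→φ1] = [0, 0, 0]
r2 m[wind→φ4] = [1, 2, 6]
r2 m[sun→φ2] = [0, 0, 0]
r2 m[sprk→φ3] = [0, 0, 0]
r3 m[φ0→rain] = [7, 1, 2]
r3 m[φ0→wet] = [4, 2, 5]
r3 m[φ1→rain] = [1, 6, 2]
r3 m[φ1→wind] = [5, 2, 7]
r3 m[φ2→wet] = [0, 0, 1]
r3 m[φ2→sun] = [7, 1, 2]
r3 m[φ3→wet] = [0, 2, 5]
r3 m[φ3→sprk] = [2, 1, 2]
r3 m[φ4→snow] = [5, 1, 2]
r3 m[φ4→wind] = [0, 0, 0]
r3 m[rain→φ0] = [1, 6, 2]
r3 m[rain→φ1] = [4, 1, 0]
r3 m[wet→φ0] = [0, 2, 6]
r3 m[wet→φ2] = [1, 2, 9]
r3 m[wet→φ3] = [1, 0, 5]
r3 m[snow→φ4] = [0, 0, 0]
r3 m[wind→φ1] = [0, 0, 0]
r3 m[wind→φ4] = [1, 2, 6]
r3 m[sun→φ2] = [0, 0, 0]
r3 m[sprk→φ3] = [0, 0, 0]
r4 m[φ0→rain] = [7, 1, 2]
r4 m[φ0→wet] = [4, 2, 5]
r4 m[φ1→rain] = [1, 6, 2]
r4 m[φ1→wind] = [5, 2, 7]
r4 m[φ2→wet] = [0, 0, 1]
r4 m[φ2→sun] = [7, 1, 2]
r4 m[φ3→wet] = [0, 2, 5]
r4 m[φ3→sprk] = [2, 1, 2]
r4 m[φ4→snow] = [5, 1, 2]
r4 m[φ4→wind] = [0, 0, 0]
r4 m[rain→φ0] = [1, 6, 2]
r4 m[rain→φ1] = [7, 1, 2]
r4 m[wet→φ0] = [0, 2, 6]
r4 m[wet→φ2] = [4, 4, 10]
r4 m[wet→φ3] = [4, 2, 6]
r4 m[snow→φ4] = [0, 0, 0]
r4 m[wind→φ1] = [0, 0, 0]
r4 m[wind→φ4] = [5, 2, 7]
r4 m[sun→φ2] = [0, 0, 0]
r4 m[sprk→φ3] = [0, 0, 0]
r5 m[φ0→rain] = [7, 1, 2]
r5 m[φ0→wet] = [4, 2, 5]
r5 m[φ1→rain] = [1, 6, 2]
r5 m[φ1→wind] = [8, 4, 7]
r5 m[φ2→wet] = [0, 0, 1]
r5 m[φ2→sun] = [9, 4, 4]
r5 m[φ3→wet] = [0, 2, 5]
r5 m[φ3→sprk] = [5, 4, 4]
r5 m[φ4→snow] = [9, 5, 2]
r5 m[φ4→wind] = [0, 0, 0]
r5 m[rain→φ0] = [1, 6, 2]
r5 m[rain→φ1] = [7, 1, 2]
r5 m[wet→φ0] = [0, 2, 6]
r5 m[wet→φ2] = [4, 4, 10]
r5 m[wet→φ3] = [4, 2, 6]
r5 m[snow→φ4] = [0, 0, 0]
r5 m[wind→φ1] = [0, 0, 0]
r5 m[wind→φ4] = [5, 2, 7]
r5 m[sun→φ2] = [0, 0, 0]
r5 m[sprk→φ3] = [0, 0, 0]
r6 m[φ0→rain] = [7, 1, 2]
r6 m[φ0→wet] = [4, 2, 5]
r6 m[φ1→rain] = [1, 6, 2]
r6 m[φ1→wind] = [8, 4, 7]
r6 m[φ2→wet] = [0, 0, 1]
r6 m[φ2→sun] = [9, 4, 4]
r6 m[φ3→wet] = [0, 2, 5]
r6 m[φ3→sprk] = [5, 4, 4]
r6 m[φ4→snow] = [9, 5, 2]
r6 m[φ4→wind] = [0, 0, 0]
r6 m[rain→φ0] = [1, 6, 2]
r6 m[rain→φ1] = [7, 1, 2]
r6 m[wet→φ0] = [0, 2, 6]
r6 m[wet→φ2] = [4, 4, 10]
r6 m[wet→φ3] = [4, 2, 6]
r6 m[snow→φ4] = [0, 0, 0]
r6 m[wind→φ1] = [0, 0, 0]
r6 m[wind→φ4] = [8, 4, 7]
r6 m[sun→φ2] = [0, 0, 0]
r6 m[sprk→φ3] = [0, 0, 0]
r7 m[φ0→rain] = [7, 1, 2]
r7 m[φ0→wet] = [4, 2, 5]
r7 m[φ1→rain] = [1, 6, 2]
r7 m[φ1→wind] = [8, 4, 7]
r7 m[φ2→wet] = [0, 0, 1]
r7 m[φ2→sun] = [9, 4, 4]
r7 m[φ3→wet] = [0, 2, 5]
r7 m[φ3→sprk] = [5, 4, 4]
r7 m[φ4→snow] = [12, 7, 4]
r7 m[φ4→wind] = [0, 0, 0]
r7 m[rain→φ0] = [1, 6, 2]
r7 m[rain→φ1] = [7, 1, 2]
r7 m[wet→φ0] = [0, 2, 6]
r7 m[wet→φ2] = [4, 4, 10]
r7 m[wet→φ3] = [4, 2, 6]
r7 m[snow→φ4] = [0, 0, 0]
r7 m[wind→φ1] = [0, 0, 0]
r7 m[wind→φ4] = [8, 4, 7]
r7 m[sun→φ2] = [0, 0, 0]
r7 m[sprk→φ3] = [0, 0, 0]
r8 m[φ0→rain] = [7, 1, 2]
r8 m[φ0→wet] = [4, 2, 5]
r8 m[φ1→rain] = [1, 6, 2]
r8 m[φ1→wind] = [8, 4, 7]
r8 m[φ2→wet] = [0, 0, 1]
r8 m[φ2→sun] = [9, 4, 4]
r8 m[φ3→wet] = [0, 2, 5]
r8 m[φ3→sprk] = [5, 4, 4]
r8 m[φ4→snow] = [12, 7, 4]
r8 m[φ4→wind] = [0, 0, 0]
r8 m[rain→φ0] = [1, 6, 2]
r8 m[rain→φ1] = [7, 1, 2]
r8 m[wet→φ0] = [0, 2, 6]
r8 m[wet→φ2] = [4, 4, 10]
r8 m[wet→φ3] = [4, 2, 6]
r8 m[snow→φ4] = [0, 0, 0]
r8 m[wind→φ1] = [0, 0, 0]
r8 m[wind→φ4] = [8, 4, 7]
r8 m[sun→φ2] = [0, 0, 0]
r8 m[sprk→φ3] = [0, 0, 0]
fixed point reached at round 8
b[sprk] = ⊗ incoming = [5, 4, 4]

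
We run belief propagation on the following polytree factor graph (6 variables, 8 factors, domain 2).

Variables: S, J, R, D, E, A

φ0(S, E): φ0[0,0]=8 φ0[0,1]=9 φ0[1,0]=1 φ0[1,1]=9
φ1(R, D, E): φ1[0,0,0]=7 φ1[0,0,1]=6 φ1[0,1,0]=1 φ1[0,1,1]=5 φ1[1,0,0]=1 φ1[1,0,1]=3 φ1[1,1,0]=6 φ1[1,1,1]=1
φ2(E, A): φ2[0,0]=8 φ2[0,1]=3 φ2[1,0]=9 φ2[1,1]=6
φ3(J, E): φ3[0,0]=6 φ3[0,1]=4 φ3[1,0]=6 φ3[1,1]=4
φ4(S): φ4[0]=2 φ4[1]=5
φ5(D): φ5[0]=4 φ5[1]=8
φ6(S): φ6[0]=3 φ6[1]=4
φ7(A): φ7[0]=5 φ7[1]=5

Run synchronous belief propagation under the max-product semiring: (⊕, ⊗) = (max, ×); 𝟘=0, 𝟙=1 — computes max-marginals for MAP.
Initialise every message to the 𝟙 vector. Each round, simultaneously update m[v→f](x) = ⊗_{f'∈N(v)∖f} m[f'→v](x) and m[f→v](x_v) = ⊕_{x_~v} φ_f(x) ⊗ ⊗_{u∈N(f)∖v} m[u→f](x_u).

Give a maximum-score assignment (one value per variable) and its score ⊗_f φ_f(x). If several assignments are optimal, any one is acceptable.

assignment: (S=1, J=0, R=0, D=1, E=1, A=0); score = 1296000

init: all messages = 𝟙 over 2 values
r1 m[φ0→S] = [9, 9]
r1 m[φ0→E] = [8, 9]
r1 m[φ1→R] = [7, 6]
r1 m[φ1→D] = [7, 6]
r1 m[φ1→E] = [7, 6]
r1 m[φ2→E] = [8, 9]
r1 m[φ2→A] = [9, 6]
r1 m[φ3→J] = [6, 6]
r1 m[φ3→E] = [6, 4]
r1 m[φ4→S] = [2, 5]
r1 m[φ5→D] = [4, 8]
r1 m[φ6→S] = [3, 4]
r1 m[φ7→A] = [5, 5]
r1 m[S→φ0] = [1, 1]
r1 m[S→φ4] = [1, 1]
r1 m[S→φ6] = [1, 1]
r1 m[J→φ3] = [1, 1]
r1 m[R→φ1] = [1, 1]
r1 m[D→φ1] = [1, 1]
r1 m[D→φ5] = [1, 1]
r1 m[E→φ0] = [1, 1]
r1 m[E→φ1] = [1, 1]
r1 m[E→φ2] = [1, 1]
r1 m[E→φ3] = [1, 1]
r1 m[A→φ2] = [1, 1]
r1 m[A→φ7] = [1, 1]
r2 m[φ0→S] = [9, 9]
r2 m[φ0→E] = [8, 9]
r2 m[φ1→R] = [7, 6]
r2 m[φ1→D] = [7, 6]
r2 m[φ1→E] = [7, 6]
r2 m[φ2→E] = [8, 9]
r2 m[φ2→A] = [9, 6]
r2 m[φ3→J] = [6, 6]
r2 m[φ3→E] = [6, 4]
r2 m[φ4→S] = [2, 5]
r2 m[φ5→D] = [4, 8]
r2 m[φ6→S] = [3, 4]
r2 m[φ7→A] = [5, 5]
r2 m[S→φ0] = [6, 20]
r2 m[S→φ4] = [27, 36]
r2 m[S→φ6] = [18, 45]
r2 m[J→φ3] = [1, 1]
r2 m[R→φ1] = [1, 1]
r2 m[D→φ1] = [4, 8]
r2 m[D→φ5] = [7, 6]
r2 m[E→φ0] = [336, 216]
r2 m[E→φ1] = [384, 324]
r2 m[E→φ2] = [336, 216]
r2 m[E→φ3] = [448, 486]
r2 m[A→φ2] = [5, 5]
r2 m[A→φ7] = [9, 6]
r3 m[φ0→S] = [2688, 1944]
r3 m[φ0→E] = [48, 180]
r3 m[φ1→R] = [12960, 18432]
r3 m[φ1→D] = [2688, 2304]
r3 m[φ1→E] = [48, 40]
r3 m[φ2→E] = [40, 45]
r3 m[φ2→A] = [2688, 1296]
r3 m[φ3→J] = [2688, 2688]
r3 m[φ3→E] = [6, 4]
r3 m[φ4→S] = [2, 5]
r3 m[φ5→D] = [4, 8]
r3 m[φ6→S] = [3, 4]
r3 m[φ7→A] = [5, 5]
r3 m[S→φ0] = [6, 20]
r3 m[S→φ4] = [27, 36]
r3 m[S→φ6] = [18, 45]
r3 m[J→φ3] = [1, 1]
r3 m[R→φ1] = [1, 1]
r3 m[D→φ1] = [4, 8]
r3 m[D→φ5] = [7, 6]
r3 m[E→φ0] = [336, 216]
r3 m[E→φ1] = [384, 324]
r3 m[E→φ2] = [336, 216]
r3 m[E→φ3] = [448, 486]
r3 m[A→φ2] = [5, 5]
r3 m[A→φ7] = [9, 6]
r4 m[φ0→S] = [2688, 1944]
r4 m[φ0→E] = [48, 180]
r4 m[φ1→R] = [12960, 18432]
r4 m[φ1→D] = [2688, 2304]
r4 m[φ1→E] = [48, 40]
r4 m[φ2→E] = [40, 45]
r4 m[φ2→A] = [2688, 1296]
r4 m[φ3→J] = [2688, 2688]
r4 m[φ3→E] = [6, 4]
r4 m[φ4→S] = [2, 5]
r4 m[φ5→D] = [4, 8]
r4 m[φ6→S] = [3, 4]
r4 m[φ7→A] = [5, 5]
r4 m[S→φ0] = [6, 20]
r4 m[S→φ4] = [8064, 7776]
r4 m[S→φ6] = [5376, 9720]
r4 m[J→φ3] = [1, 1]
r4 m[R→φ1] = [1, 1]
r4 m[D→φ1] = [4, 8]
r4 m[D→φ5] = [2688, 2304]
r4 m[E→φ0] = [11520, 7200]
r4 m[E→φ1] = [11520, 32400]
r4 m[E→φ2] = [13824, 28800]
r4 m[E→φ3] = [92160, 324000]
r4 m[A→φ2] = [5, 5]
r4 m[A→φ7] = [2688, 1296]
r5 m[φ0→S] = [92160, 64800]
r5 m[φ0→E] = [48, 180]
r5 m[φ1→R] = [1296000, 552960]
r5 m[φ1→D] = [194400, 162000]
r5 m[φ1→E] = [48, 40]
r5 m[φ2→E] = [40, 45]
r5 m[φ2→A] = [259200, 172800]
r5 m[φ3→J] = [1296000, 1296000]
r5 m[φ3→E] = [6, 4]
r5 m[φ4→S] = [2, 5]
r5 m[φ5→D] = [4, 8]
r5 m[φ6→S] = [3, 4]
r5 m[φ7→A] = [5, 5]
r5 m[S→φ0] = [6, 20]
r5 m[S→φ4] = [8064, 7776]
r5 m[S→φ6] = [5376, 9720]
r5 m[J→φ3] = [1, 1]
r5 m[R→φ1] = [1, 1]
r5 m[D→φ1] = [4, 8]
r5 m[D→φ5] = [2688, 2304]
r5 m[E→φ0] = [11520, 7200]
r5 m[E→φ1] = [11520, 32400]
r5 m[E→φ2] = [13824, 28800]
r5 m[E→φ3] = [92160, 324000]
r5 m[A→φ2] = [5, 5]
r5 m[A→φ7] = [2688, 1296]
r6 m[φ0→S] = [92160, 64800]
r6 m[φ0→E] = [48, 180]
r6 m[φ1→R] = [1296000, 552960]
r6 m[φ1→D] = [194400, 162000]
r6 m[φ1→E] = [48, 40]
r6 m[φ2→E] = [40, 45]
r6 m[φ2→A] = [259200, 172800]
r6 m[φ3→J] = [1296000, 1296000]
r6 m[φ3→E] = [6, 4]
r6 m[φ4→S] = [2, 5]
r6 m[φ5→D] = [4, 8]
r6 m[φ6→S] = [3, 4]
r6 m[φ7→A] = [5, 5]
r6 m[S→φ0] = [6, 20]
r6 m[S→φ4] = [276480, 259200]
r6 m[S→φ6] = [184320, 324000]
r6 m[J→φ3] = [1, 1]
r6 m[R→φ1] = [1, 1]
r6 m[D→φ1] = [4, 8]
r6 m[D→φ5] = [194400, 162000]
r6 m[E→φ0] = [11520, 7200]
r6 m[E→φ1] = [11520, 32400]
r6 m[E→φ2] = [13824, 28800]
r6 m[E→φ3] = [92160, 324000]
r6 m[A→φ2] = [5, 5]
r6 m[A→φ7] = [259200, 172800]
r7 m[φ0→S] = [92160, 64800]
r7 m[φ0→E] = [48, 180]
r7 m[φ1→R] = [1296000, 552960]
r7 m[φ1→D] = [194400, 162000]
r7 m[φ1→E] = [48, 40]
r7 m[φ2→E] = [40, 45]
r7 m[φ2→A] = [259200, 172800]
r7 m[φ3→J] = [1296000, 1296000]
r7 m[φ3→E] = [6, 4]
r7 m[φ4→S] = [2, 5]
r7 m[φ5→D] = [4, 8]
r7 m[φ6→S] = [3, 4]
r7 m[φ7→A] = [5, 5]
r7 m[S→φ0] = [6, 20]
r7 m[S→φ4] = [276480, 259200]
r7 m[S→φ6] = [184320, 324000]
r7 m[J→φ3] = [1, 1]
r7 m[R→φ1] = [1, 1]
r7 m[D→φ1] = [4, 8]
r7 m[D→φ5] = [194400, 162000]
r7 m[E→φ0] = [11520, 7200]
r7 m[E→φ1] = [11520, 32400]
r7 m[E→φ2] = [13824, 28800]
r7 m[E→φ3] = [92160, 324000]
r7 m[A→φ2] = [5, 5]
r7 m[A→φ7] = [259200, 172800]
fixed point reached at round 7
traceback from S: (S=1, J=0, R=0, D=1, E=1, A=0), score=1296000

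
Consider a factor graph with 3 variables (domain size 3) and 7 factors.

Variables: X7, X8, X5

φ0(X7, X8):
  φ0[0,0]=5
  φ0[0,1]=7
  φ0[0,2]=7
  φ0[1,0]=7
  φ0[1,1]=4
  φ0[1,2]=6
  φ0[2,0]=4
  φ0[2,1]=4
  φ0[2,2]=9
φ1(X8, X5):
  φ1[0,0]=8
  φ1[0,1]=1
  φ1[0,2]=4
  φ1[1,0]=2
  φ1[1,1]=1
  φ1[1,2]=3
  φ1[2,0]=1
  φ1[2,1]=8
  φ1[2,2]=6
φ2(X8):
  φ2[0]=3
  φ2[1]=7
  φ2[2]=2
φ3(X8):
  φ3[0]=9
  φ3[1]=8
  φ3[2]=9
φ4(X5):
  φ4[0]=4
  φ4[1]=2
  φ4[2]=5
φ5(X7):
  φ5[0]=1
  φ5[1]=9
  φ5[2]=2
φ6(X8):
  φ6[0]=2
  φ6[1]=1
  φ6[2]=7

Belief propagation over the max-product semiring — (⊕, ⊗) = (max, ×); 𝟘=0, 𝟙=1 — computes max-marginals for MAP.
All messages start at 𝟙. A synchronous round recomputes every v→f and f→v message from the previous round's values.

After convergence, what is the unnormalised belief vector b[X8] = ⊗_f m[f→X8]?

b[X8] = [108864, 30240, 204120]

init: all messages = 𝟙 over 3 values
r1 m[φ0→X7] = [7, 7, 9]
r1 m[φ0→X8] = [7, 7, 9]
r1 m[φ1→X8] = [8, 3, 8]
r1 m[φ1→X5] = [8, 8, 6]
r1 m[φ2→X8] = [3, 7, 2]
r1 m[φ3→X8] = [9, 8, 9]
r1 m[φ4→X5] = [4, 2, 5]
r1 m[φ5→X7] = [1, 9, 2]
r1 m[φ6→X8] = [2, 1, 7]
r1 m[X7→φ0] = [1, 1, 1]
r1 m[X7→φ5] = [1, 1, 1]
r1 m[X8→φ0] = [1, 1, 1]
r1 m[X8→φ1] = [1, 1, 1]
r1 m[X8→φ2] = [1, 1, 1]
r1 m[X8→φ3] = [1, 1, 1]
r1 m[X8→φ6] = [1, 1, 1]
r1 m[X5→φ1] = [1, 1, 1]
r1 m[X5→φ4] = [1, 1, 1]
r2 m[φ0→X7] = [7, 7, 9]
r2 m[φ0→X8] = [7, 7, 9]
r2 m[φ1→X8] = [8, 3, 8]
r2 m[φ1→X5] = [8, 8, 6]
r2 m[φ2→X8] = [3, 7, 2]
r2 m[φ3→X8] = [9, 8, 9]
r2 m[φ4→X5] = [4, 2, 5]
r2 m[φ5→X7] = [1, 9, 2]
r2 m[φ6→X8] = [2, 1, 7]
r2 m[X7→φ0] = [1, 9, 2]
r2 m[X7→φ5] = [7, 7, 9]
r2 m[X8→φ0] = [432, 168, 1008]
r2 m[X8→φ1] = [378, 392, 1134]
r2 m[X8→φ2] = [1008, 168, 4536]
r2 m[X8→φ3] = [336, 147, 1008]
r2 m[X8→φ6] = [1512, 1176, 1296]
r2 m[X5→φ1] = [4, 2, 5]
r2 m[X5→φ4] = [8, 8, 6]
r3 m[φ0→X7] = [7056, 6048, 9072]
r3 m[φ0→X8] = [63, 36, 54]
r3 m[φ1→X8] = [32, 15, 30]
r3 m[φ1→X5] = [3024, 9072, 6804]
r3 m[φ2→X8] = [3, 7, 2]
r3 m[φ3→X8] = [9, 8, 9]
r3 m[φ4→X5] = [4, 2, 5]
r3 m[φ5→X7] = [1, 9, 2]
r3 m[φ6→X8] = [2, 1, 7]
r3 m[X7→φ0] = [1, 9, 2]
r3 m[X7→φ5] = [7, 7, 9]
r3 m[X8→φ0] = [432, 168, 1008]
r3 m[X8→φ1] = [378, 392, 1134]
r3 m[X8→φ2] = [1008, 168, 4536]
r3 m[X8→φ3] = [336, 147, 1008]
r3 m[X8→φ6] = [1512, 1176, 1296]
r3 m[X5→φ1] = [4, 2, 5]
r3 m[X5→φ4] = [8, 8, 6]
r4 m[φ0→X7] = [7056, 6048, 9072]
r4 m[φ0→X8] = [63, 36, 54]
r4 m[φ1→X8] = [32, 15, 30]
r4 m[φ1→X5] = [3024, 9072, 6804]
r4 m[φ2→X8] = [3, 7, 2]
r4 m[φ3→X8] = [9, 8, 9]
r4 m[φ4→X5] = [4, 2, 5]
r4 m[φ5→X7] = [1, 9, 2]
r4 m[φ6→X8] = [2, 1, 7]
r4 m[X7→φ0] = [1, 9, 2]
r4 m[X7→φ5] = [7056, 6048, 9072]
r4 m[X8→φ0] = [1728, 840, 3780]
r4 m[X8→φ1] = [3402, 2016, 6804]
r4 m[X8→φ2] = [36288, 4320, 102060]
r4 m[X8→φ3] = [12096, 3780, 22680]
r4 m[X8→φ6] = [54432, 30240, 29160]
r4 m[X5→φ1] = [4, 2, 5]
r4 m[X5→φ4] = [3024, 9072, 6804]
r5 m[φ0→X7] = [26460, 22680, 34020]
r5 m[φ0→X8] = [63, 36, 54]
r5 m[φ1→X8] = [32, 15, 30]
r5 m[φ1→X5] = [27216, 54432, 40824]
r5 m[φ2→X8] = [3, 7, 2]
r5 m[φ3→X8] = [9, 8, 9]
r5 m[φ4→X5] = [4, 2, 5]
r5 m[φ5→X7] = [1, 9, 2]
r5 m[φ6→X8] = [2, 1, 7]
r5 m[X7→φ0] = [1, 9, 2]
r5 m[X7→φ5] = [7056, 6048, 9072]
r5 m[X8→φ0] = [1728, 840, 3780]
r5 m[X8→φ1] = [3402, 2016, 6804]
r5 m[X8→φ2] = [36288, 4320, 102060]
r5 m[X8→φ3] = [12096, 3780, 22680]
r5 m[X8→φ6] = [54432, 30240, 29160]
r5 m[X5→φ1] = [4, 2, 5]
r5 m[X5→φ4] = [3024, 9072, 6804]
r6 m[φ0→X7] = [26460, 22680, 34020]
r6 m[φ0→X8] = [63, 36, 54]
r6 m[φ1→X8] = [32, 15, 30]
r6 m[φ1→X5] = [27216, 54432, 40824]
r6 m[φ2→X8] = [3, 7, 2]
r6 m[φ3→X8] = [9, 8, 9]
r6 m[φ4→X5] = [4, 2, 5]
r6 m[φ5→X7] = [1, 9, 2]
r6 m[φ6→X8] = [2, 1, 7]
r6 m[X7→φ0] = [1, 9, 2]
r6 m[X7→φ5] = [26460, 22680, 34020]
r6 m[X8→φ0] = [1728, 840, 3780]
r6 m[X8→φ1] = [3402, 2016, 6804]
r6 m[X8→φ2] = [36288, 4320, 102060]
r6 m[X8→φ3] = [12096, 3780, 22680]
r6 m[X8→φ6] = [54432, 30240, 29160]
r6 m[X5→φ1] = [4, 2, 5]
r6 m[X5→φ4] = [27216, 54432, 40824]
r7 m[φ0→X7] = [26460, 22680, 34020]
r7 m[φ0→X8] = [63, 36, 54]
r7 m[φ1→X8] = [32, 15, 30]
r7 m[φ1→X5] = [27216, 54432, 40824]
r7 m[φ2→X8] = [3, 7, 2]
r7 m[φ3→X8] = [9, 8, 9]
r7 m[φ4→X5] = [4, 2, 5]
r7 m[φ5→X7] = [1, 9, 2]
r7 m[φ6→X8] = [2, 1, 7]
r7 m[X7→φ0] = [1, 9, 2]
r7 m[X7→φ5] = [26460, 22680, 34020]
r7 m[X8→φ0] = [1728, 840, 3780]
r7 m[X8→φ1] = [3402, 2016, 6804]
r7 m[X8→φ2] = [36288, 4320, 102060]
r7 m[X8→φ3] = [12096, 3780, 22680]
r7 m[X8→φ6] = [54432, 30240, 29160]
r7 m[X5→φ1] = [4, 2, 5]
r7 m[X5→φ4] = [27216, 54432, 40824]
fixed point reached at round 7
b[X8] = ⊗ incoming = [108864, 30240, 204120]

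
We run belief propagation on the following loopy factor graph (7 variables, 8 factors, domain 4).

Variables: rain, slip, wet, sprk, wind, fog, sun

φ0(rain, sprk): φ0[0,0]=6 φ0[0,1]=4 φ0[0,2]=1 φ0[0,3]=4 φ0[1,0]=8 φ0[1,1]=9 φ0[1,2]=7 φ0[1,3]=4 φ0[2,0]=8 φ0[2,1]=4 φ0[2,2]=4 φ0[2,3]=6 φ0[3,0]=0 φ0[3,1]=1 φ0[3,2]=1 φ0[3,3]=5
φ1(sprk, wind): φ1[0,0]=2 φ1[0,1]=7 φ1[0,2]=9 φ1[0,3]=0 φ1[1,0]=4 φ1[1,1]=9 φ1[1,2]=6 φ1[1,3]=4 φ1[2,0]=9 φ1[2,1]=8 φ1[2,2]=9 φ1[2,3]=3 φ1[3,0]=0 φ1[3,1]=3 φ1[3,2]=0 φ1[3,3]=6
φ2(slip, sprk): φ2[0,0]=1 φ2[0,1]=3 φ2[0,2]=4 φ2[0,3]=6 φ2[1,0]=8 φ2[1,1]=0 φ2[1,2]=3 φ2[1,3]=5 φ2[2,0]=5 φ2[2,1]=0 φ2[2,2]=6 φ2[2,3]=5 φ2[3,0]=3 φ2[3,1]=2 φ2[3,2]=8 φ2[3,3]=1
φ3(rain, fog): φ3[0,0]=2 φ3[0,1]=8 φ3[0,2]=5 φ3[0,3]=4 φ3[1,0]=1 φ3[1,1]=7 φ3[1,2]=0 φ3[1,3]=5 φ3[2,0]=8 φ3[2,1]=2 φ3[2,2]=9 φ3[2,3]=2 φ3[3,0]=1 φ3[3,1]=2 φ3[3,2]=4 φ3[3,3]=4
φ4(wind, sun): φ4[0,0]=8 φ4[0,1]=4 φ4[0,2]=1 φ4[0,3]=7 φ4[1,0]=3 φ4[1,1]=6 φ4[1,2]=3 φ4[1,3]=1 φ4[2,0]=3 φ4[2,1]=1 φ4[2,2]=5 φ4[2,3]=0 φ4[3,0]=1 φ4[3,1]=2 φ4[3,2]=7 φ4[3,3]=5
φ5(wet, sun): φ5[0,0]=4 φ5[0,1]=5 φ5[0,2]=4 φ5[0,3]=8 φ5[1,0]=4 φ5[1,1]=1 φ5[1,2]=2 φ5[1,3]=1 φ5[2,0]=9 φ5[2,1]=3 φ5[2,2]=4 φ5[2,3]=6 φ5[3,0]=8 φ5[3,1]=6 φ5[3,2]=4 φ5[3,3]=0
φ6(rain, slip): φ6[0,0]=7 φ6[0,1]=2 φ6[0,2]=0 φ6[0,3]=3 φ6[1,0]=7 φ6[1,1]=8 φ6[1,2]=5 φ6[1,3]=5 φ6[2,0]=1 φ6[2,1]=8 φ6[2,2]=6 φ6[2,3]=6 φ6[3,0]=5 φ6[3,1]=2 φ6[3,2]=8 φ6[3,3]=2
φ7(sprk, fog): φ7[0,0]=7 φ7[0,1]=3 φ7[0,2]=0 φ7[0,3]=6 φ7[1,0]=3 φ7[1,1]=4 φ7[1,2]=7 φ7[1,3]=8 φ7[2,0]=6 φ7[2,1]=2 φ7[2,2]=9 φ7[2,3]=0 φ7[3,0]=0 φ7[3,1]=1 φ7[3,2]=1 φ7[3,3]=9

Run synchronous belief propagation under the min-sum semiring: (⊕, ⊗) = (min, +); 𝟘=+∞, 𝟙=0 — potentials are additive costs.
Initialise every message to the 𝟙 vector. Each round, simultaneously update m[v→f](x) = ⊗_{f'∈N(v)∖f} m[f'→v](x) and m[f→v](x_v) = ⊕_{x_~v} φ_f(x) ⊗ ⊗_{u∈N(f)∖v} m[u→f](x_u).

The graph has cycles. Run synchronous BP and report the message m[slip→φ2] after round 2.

message @ round 2 = [1, 2, 0, 2]

init: all messages = 𝟙 over 4 values
r1 m[φ0→rain] = [1, 4, 4, 0]
r1 m[φ0→sprk] = [0, 1, 1, 4]
r1 m[φ1→sprk] = [0, 4, 3, 0]
r1 m[φ1→wind] = [0, 3, 0, 0]
r1 m[φ2→slip] = [1, 0, 0, 1]
r1 m[φ2→sprk] = [1, 0, 3, 1]
r1 m[φ3→rain] = [2, 0, 2, 1]
r1 m[φ3→fog] = [1, 2, 0, 2]
r1 m[φ4→wind] = [1, 1, 0, 1]
r1 m[φ4→sun] = [1, 1, 1, 0]
r1 m[φ5→wet] = [4, 1, 3, 0]
r1 m[φ5→sun] = [4, 1, 2, 0]
r1 m[φ6→rain] = [0, 5, 1, 2]
r1 m[φ6→slip] = [1, 2, 0, 2]
r1 m[φ7→sprk] = [0, 3, 0, 0]
r1 m[φ7→fog] = [0, 1, 0, 0]
r1 m[rain→φ0] = [0, 0, 0, 0]
r1 m[rain→φ3] = [0, 0, 0, 0]
r1 m[rain→φ6] = [0, 0, 0, 0]
r1 m[slip→φ2] = [0, 0, 0, 0]
r1 m[slip→φ6] = [0, 0, 0, 0]
r1 m[wet→φ5] = [0, 0, 0, 0]
r1 m[sprk→φ0] = [0, 0, 0, 0]
r1 m[sprk→φ1] = [0, 0, 0, 0]
r1 m[sprk→φ2] = [0, 0, 0, 0]
r1 m[sprk→φ7] = [0, 0, 0, 0]
r1 m[wind→φ1] = [0, 0, 0, 0]
r1 m[wind→φ4] = [0, 0, 0, 0]
r1 m[fog→φ3] = [0, 0, 0, 0]
r1 m[fog→φ7] = [0, 0, 0, 0]
r1 m[sun→φ4] = [0, 0, 0, 0]
r1 m[sun→φ5] = [0, 0, 0, 0]
r2 m[φ0→rain] = [1, 4, 4, 0]
r2 m[φ0→sprk] = [0, 1, 1, 4]
r2 m[φ1→sprk] = [0, 4, 3, 0]
r2 m[φ1→wind] = [0, 3, 0, 0]
r2 m[φ2→slip] = [1, 0, 0, 1]
r2 m[φ2→sprk] = [1, 0, 3, 1]
r2 m[φ3→rain] = [2, 0, 2, 1]
r2 m[φ3→fog] = [1, 2, 0, 2]
r2 m[φ4→wind] = [1, 1, 0, 1]
r2 m[φ4→sun] = [1, 1, 1, 0]
r2 m[φ5→wet] = [4, 1, 3, 0]
r2 m[φ5→sun] = [4, 1, 2, 0]
r2 m[φ6→rain] = [0, 5, 1, 2]
r2 m[φ6→slip] = [1, 2, 0, 2]
r2 m[φ7→sprk] = [0, 3, 0, 0]
r2 m[φ7→fog] = [0, 1, 0, 0]
r2 m[rain→φ0] = [2, 5, 3, 3]
r2 m[rain→φ3] = [1, 9, 5, 2]
r2 m[rain→φ6] = [3, 4, 6, 1]
r2 m[slip→φ2] = [1, 2, 0, 2]
r2 m[slip→φ6] = [1, 0, 0, 1]
r2 m[wet→φ5] = [0, 0, 0, 0]
r2 m[sprk→φ0] = [1, 7, 6, 1]
r2 m[sprk→φ1] = [1, 4, 4, 5]
r2 m[sprk→φ2] = [0, 8, 4, 4]
r2 m[sprk→φ7] = [1, 5, 7, 5]
r2 m[wind→φ1] = [1, 1, 0, 1]
r2 m[wind→φ4] = [0, 3, 0, 0]
r2 m[fog→φ3] = [0, 1, 0, 0]
r2 m[fog→φ7] = [1, 2, 0, 2]
r2 m[sun→φ4] = [4, 1, 2, 0]
r2 m[sun→φ5] = [1, 1, 1, 0]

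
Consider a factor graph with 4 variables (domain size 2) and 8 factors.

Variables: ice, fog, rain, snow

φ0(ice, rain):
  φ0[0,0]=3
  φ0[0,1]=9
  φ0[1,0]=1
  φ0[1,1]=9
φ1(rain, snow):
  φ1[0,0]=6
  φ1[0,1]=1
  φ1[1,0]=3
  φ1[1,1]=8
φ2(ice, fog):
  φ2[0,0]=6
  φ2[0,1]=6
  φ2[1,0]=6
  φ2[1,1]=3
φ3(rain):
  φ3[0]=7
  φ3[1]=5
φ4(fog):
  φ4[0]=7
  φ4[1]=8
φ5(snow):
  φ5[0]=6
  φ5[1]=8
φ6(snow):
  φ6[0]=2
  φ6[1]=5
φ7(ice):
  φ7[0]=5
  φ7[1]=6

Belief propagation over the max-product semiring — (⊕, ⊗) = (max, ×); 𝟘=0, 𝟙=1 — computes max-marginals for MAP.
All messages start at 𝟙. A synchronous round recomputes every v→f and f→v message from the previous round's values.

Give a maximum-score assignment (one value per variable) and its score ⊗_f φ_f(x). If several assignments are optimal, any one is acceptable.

init: all messages = 𝟙 over 2 values
r1 m[φ0→ice] = [9, 9]
r1 m[φ0→rain] = [3, 9]
r1 m[φ1→rain] = [6, 8]
r1 m[φ1→snow] = [6, 8]
r1 m[φ2→ice] = [6, 6]
r1 m[φ2→fog] = [6, 6]
r1 m[φ3→rain] = [7, 5]
r1 m[φ4→fog] = [7, 8]
r1 m[φ5→snow] = [6, 8]
r1 m[φ6→snow] = [2, 5]
r1 m[φ7→ice] = [5, 6]
r1 m[ice→φ0] = [1, 1]
r1 m[ice→φ2] = [1, 1]
r1 m[ice→φ7] = [1, 1]
r1 m[fog→φ2] = [1, 1]
r1 m[fog→φ4] = [1, 1]
r1 m[rain→φ0] = [1, 1]
r1 m[rain→φ1] = [1, 1]
r1 m[rain→φ3] = [1, 1]
r1 m[snow→φ1] = [1, 1]
r1 m[snow→φ5] = [1, 1]
r1 m[snow→φ6] = [1, 1]
r2 m[φ0→ice] = [9, 9]
r2 m[φ0→rain] = [3, 9]
r2 m[φ1→rain] = [6, 8]
r2 m[φ1→snow] = [6, 8]
r2 m[φ2→ice] = [6, 6]
r2 m[φ2→fog] = [6, 6]
r2 m[φ3→rain] = [7, 5]
r2 m[φ4→fog] = [7, 8]
r2 m[φ5→snow] = [6, 8]
r2 m[φ6→snow] = [2, 5]
r2 m[φ7→ice] = [5, 6]
r2 m[ice→φ0] = [30, 36]
r2 m[ice→φ2] = [45, 54]
r2 m[ice→φ7] = [54, 54]
r2 m[fog→φ2] = [7, 8]
r2 m[fog→φ4] = [6, 6]
r2 m[rain→φ0] = [42, 40]
r2 m[rain→φ1] = [21, 45]
r2 m[rain→φ3] = [18, 72]
r2 m[snow→φ1] = [12, 40]
r2 m[snow→φ5] = [12, 40]
r2 m[snow→φ6] = [36, 64]
r3 m[φ0→ice] = [360, 360]
r3 m[φ0→rain] = [90, 324]
r3 m[φ1→rain] = [72, 320]
r3 m[φ1→snow] = [135, 360]
r3 m[φ2→ice] = [48, 42]
r3 m[φ2→fog] = [324, 270]
r3 m[φ3→rain] = [7, 5]
r3 m[φ4→fog] = [7, 8]
r3 m[φ5→snow] = [6, 8]
r3 m[φ6→snow] = [2, 5]
r3 m[φ7→ice] = [5, 6]
r3 m[ice→φ0] = [30, 36]
r3 m[ice→φ2] = [45, 54]
r3 m[ice→φ7] = [54, 54]
r3 m[fog→φ2] = [7, 8]
r3 m[fog→φ4] = [6, 6]
r3 m[rain→φ0] = [42, 40]
r3 m[rain→φ1] = [21, 45]
r3 m[rain→φ3] = [18, 72]
r3 m[snow→φ1] = [12, 40]
r3 m[snow→φ5] = [12, 40]
r3 m[snow→φ6] = [36, 64]
r4 m[φ0→ice] = [360, 360]
r4 m[φ0→rain] = [90, 324]
r4 m[φ1→rain] = [72, 320]
r4 m[φ1→snow] = [135, 360]
r4 m[φ2→ice] = [48, 42]
r4 m[φ2→fog] = [324, 270]
r4 m[φ3→rain] = [7, 5]
r4 m[φ4→fog] = [7, 8]
r4 m[φ5→snow] = [6, 8]
r4 m[φ6→snow] = [2, 5]
r4 m[φ7→ice] = [5, 6]
r4 m[ice→φ0] = [240, 252]
r4 m[ice→φ2] = [1800, 2160]
r4 m[ice→φ7] = [17280, 15120]
r4 m[fog→φ2] = [7, 8]
r4 m[fog→φ4] = [324, 270]
r4 m[rain→φ0] = [504, 1600]
r4 m[rain→φ1] = [630, 1620]
r4 m[rain→φ3] = [6480, 103680]
r4 m[snow→φ1] = [12, 40]
r4 m[snow→φ5] = [270, 1800]
r4 m[snow→φ6] = [810, 2880]
r5 m[φ0→ice] = [14400, 14400]
r5 m[φ0→rain] = [720, 2268]
r5 m[φ1→rain] = [72, 320]
r5 m[φ1→snow] = [4860, 12960]
r5 m[φ2→ice] = [48, 42]
r5 m[φ2→fog] = [12960, 10800]
r5 m[φ3→rain] = [7, 5]
r5 m[φ4→fog] = [7, 8]
r5 m[φ5→snow] = [6, 8]
r5 m[φ6→snow] = [2, 5]
r5 m[φ7→ice] = [5, 6]
r5 m[ice→φ0] = [240, 252]
r5 m[ice→φ2] = [1800, 2160]
r5 m[ice→φ7] = [17280, 15120]
r5 m[fog→φ2] = [7, 8]
r5 m[fog→φ4] = [324, 270]
r5 m[rain→φ0] = [504, 1600]
r5 m[rain→φ1] = [630, 1620]
r5 m[rain→φ3] = [6480, 103680]
r5 m[snow→φ1] = [12, 40]
r5 m[snow→φ5] = [270, 1800]
r5 m[snow→φ6] = [810, 2880]
r6 m[φ0→ice] = [14400, 14400]
r6 m[φ0→rain] = [720, 2268]
r6 m[φ1→rain] = [72, 320]
r6 m[φ1→snow] = [4860, 12960]
r6 m[φ2→ice] = [48, 42]
r6 m[φ2→fog] = [12960, 10800]
r6 m[φ3→rain] = [7, 5]
r6 m[φ4→fog] = [7, 8]
r6 m[φ5→snow] = [6, 8]
r6 m[φ6→snow] = [2, 5]
r6 m[φ7→ice] = [5, 6]
r6 m[ice→φ0] = [240, 252]
r6 m[ice→φ2] = [72000, 86400]
r6 m[ice→φ7] = [691200, 604800]
r6 m[fog→φ2] = [7, 8]
r6 m[fog→φ4] = [12960, 10800]
r6 m[rain→φ0] = [504, 1600]
r6 m[rain→φ1] = [5040, 11340]
r6 m[rain→φ3] = [51840, 725760]
r6 m[snow→φ1] = [12, 40]
r6 m[snow→φ5] = [9720, 64800]
r6 m[snow→φ6] = [29160, 103680]
r7 m[φ0→ice] = [14400, 14400]
r7 m[φ0→rain] = [720, 2268]
r7 m[φ1→rain] = [72, 320]
r7 m[φ1→snow] = [34020, 90720]
r7 m[φ2→ice] = [48, 42]
r7 m[φ2→fog] = [518400, 432000]
r7 m[φ3→rain] = [7, 5]
r7 m[φ4→fog] = [7, 8]
r7 m[φ5→snow] = [6, 8]
r7 m[φ6→snow] = [2, 5]
r7 m[φ7→ice] = [5, 6]
r7 m[ice→φ0] = [240, 252]
r7 m[ice→φ2] = [72000, 86400]
r7 m[ice→φ7] = [691200, 604800]
r7 m[fog→φ2] = [7, 8]
r7 m[fog→φ4] = [12960, 10800]
r7 m[rain→φ0] = [504, 1600]
r7 m[rain→φ1] = [5040, 11340]
r7 m[rain→φ3] = [51840, 725760]
r7 m[snow→φ1] = [12, 40]
r7 m[snow→φ5] = [9720, 64800]
r7 m[snow→φ6] = [29160, 103680]
r8 m[φ0→ice] = [14400, 14400]
r8 m[φ0→rain] = [720, 2268]
r8 m[φ1→rain] = [72, 320]
r8 m[φ1→snow] = [34020, 90720]
r8 m[φ2→ice] = [48, 42]
r8 m[φ2→fog] = [518400, 432000]
r8 m[φ3→rain] = [7, 5]
r8 m[φ4→fog] = [7, 8]
r8 m[φ5→snow] = [6, 8]
r8 m[φ6→snow] = [2, 5]
r8 m[φ7→ice] = [5, 6]
r8 m[ice→φ0] = [240, 252]
r8 m[ice→φ2] = [72000, 86400]
r8 m[ice→φ7] = [691200, 604800]
r8 m[fog→φ2] = [7, 8]
r8 m[fog→φ4] = [518400, 432000]
r8 m[rain→φ0] = [504, 1600]
r8 m[rain→φ1] = [5040, 11340]
r8 m[rain→φ3] = [51840, 725760]
r8 m[snow→φ1] = [12, 40]
r8 m[snow→φ5] = [68040, 453600]
r8 m[snow→φ6] = [204120, 725760]
r9 m[φ0→ice] = [14400, 14400]
r9 m[φ0→rain] = [720, 2268]
r9 m[φ1→rain] = [72, 320]
r9 m[φ1→snow] = [34020, 90720]
r9 m[φ2→ice] = [48, 42]
r9 m[φ2→fog] = [518400, 432000]
r9 m[φ3→rain] = [7, 5]
r9 m[φ4→fog] = [7, 8]
r9 m[φ5→snow] = [6, 8]
r9 m[φ6→snow] = [2, 5]
r9 m[φ7→ice] = [5, 6]
r9 m[ice→φ0] = [240, 252]
r9 m[ice→φ2] = [72000, 86400]
r9 m[ice→φ7] = [691200, 604800]
r9 m[fog→φ2] = [7, 8]
r9 m[fog→φ4] = [518400, 432000]
r9 m[rain→φ0] = [504, 1600]
r9 m[rain→φ1] = [5040, 11340]
r9 m[rain→φ3] = [51840, 725760]
r9 m[snow→φ1] = [12, 40]
r9 m[snow→φ5] = [68040, 453600]
r9 m[snow→φ6] = [204120, 725760]
fixed point reached at round 9
traceback from ice: (ice=1, fog=0, rain=1, snow=1), score=3628800

assignment: (ice=1, fog=0, rain=1, snow=1); score = 3628800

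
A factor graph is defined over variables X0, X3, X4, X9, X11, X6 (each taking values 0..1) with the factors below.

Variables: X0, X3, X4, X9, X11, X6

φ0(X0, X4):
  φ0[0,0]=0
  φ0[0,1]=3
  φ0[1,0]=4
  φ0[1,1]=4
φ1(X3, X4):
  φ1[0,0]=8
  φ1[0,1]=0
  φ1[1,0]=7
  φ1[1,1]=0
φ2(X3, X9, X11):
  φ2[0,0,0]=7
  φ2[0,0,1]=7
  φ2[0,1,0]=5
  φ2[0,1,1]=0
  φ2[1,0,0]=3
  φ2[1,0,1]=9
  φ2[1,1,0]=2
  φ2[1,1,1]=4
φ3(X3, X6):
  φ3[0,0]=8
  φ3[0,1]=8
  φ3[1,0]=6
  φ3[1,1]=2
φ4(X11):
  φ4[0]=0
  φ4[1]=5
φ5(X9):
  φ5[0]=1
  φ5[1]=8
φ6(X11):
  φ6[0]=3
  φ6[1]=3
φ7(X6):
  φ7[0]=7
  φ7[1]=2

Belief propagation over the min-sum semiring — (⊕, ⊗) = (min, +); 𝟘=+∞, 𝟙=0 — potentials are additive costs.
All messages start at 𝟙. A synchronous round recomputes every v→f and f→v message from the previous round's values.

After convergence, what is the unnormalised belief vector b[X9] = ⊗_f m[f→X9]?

init: all messages = 𝟙 over 2 values
r1 m[φ0→X0] = [0, 4]
r1 m[φ0→X4] = [0, 3]
r1 m[φ1→X3] = [0, 0]
r1 m[φ1→X4] = [7, 0]
r1 m[φ2→X3] = [0, 2]
r1 m[φ2→X9] = [3, 0]
r1 m[φ2→X11] = [2, 0]
r1 m[φ3→X3] = [8, 2]
r1 m[φ3→X6] = [6, 2]
r1 m[φ4→X11] = [0, 5]
r1 m[φ5→X9] = [1, 8]
r1 m[φ6→X11] = [3, 3]
r1 m[φ7→X6] = [7, 2]
r1 m[X0→φ0] = [0, 0]
r1 m[X3→φ1] = [0, 0]
r1 m[X3→φ2] = [0, 0]
r1 m[X3→φ3] = [0, 0]
r1 m[X4→φ0] = [0, 0]
r1 m[X4→φ1] = [0, 0]
r1 m[X9→φ2] = [0, 0]
r1 m[X9→φ5] = [0, 0]
r1 m[X11→φ2] = [0, 0]
r1 m[X11→φ4] = [0, 0]
r1 m[X11→φ6] = [0, 0]
r1 m[X6→φ3] = [0, 0]
r1 m[X6→φ7] = [0, 0]
r2 m[φ0→X0] = [0, 4]
r2 m[φ0→X4] = [0, 3]
r2 m[φ1→X3] = [0, 0]
r2 m[φ1→X4] = [7, 0]
r2 m[φ2→X3] = [0, 2]
r2 m[φ2→X9] = [3, 0]
r2 m[φ2→X11] = [2, 0]
r2 m[φ3→X3] = [8, 2]
r2 m[φ3→X6] = [6, 2]
r2 m[φ4→X11] = [0, 5]
r2 m[φ5→X9] = [1, 8]
r2 m[φ6→X11] = [3, 3]
r2 m[φ7→X6] = [7, 2]
r2 m[X0→φ0] = [0, 0]
r2 m[X3→φ1] = [8, 4]
r2 m[X3→φ2] = [8, 2]
r2 m[X3→φ3] = [0, 2]
r2 m[X4→φ0] = [7, 0]
r2 m[X4→φ1] = [0, 3]
r2 m[X9→φ2] = [1, 8]
r2 m[X9→φ5] = [3, 0]
r2 m[X11→φ2] = [3, 8]
r2 m[X11→φ4] = [5, 3]
r2 m[X11→φ6] = [2, 5]
r2 m[X6→φ3] = [7, 2]
r2 m[X6→φ7] = [6, 2]
r3 m[φ0→X0] = [3, 4]
r3 m[φ0→X4] = [0, 3]
r3 m[φ1→X3] = [3, 3]
r3 m[φ1→X4] = [11, 4]
r3 m[φ2→X3] = [11, 7]
r3 m[φ2→X9] = [8, 7]
r3 m[φ2→X11] = [6, 12]
r3 m[φ3→X3] = [10, 4]
r3 m[φ3→X6] = [8, 4]
r3 m[φ4→X11] = [0, 5]
r3 m[φ5→X9] = [1, 8]
r3 m[φ6→X11] = [3, 3]
r3 m[φ7→X6] = [7, 2]
r3 m[X0→φ0] = [0, 0]
r3 m[X3→φ1] = [8, 4]
r3 m[X3→φ2] = [8, 2]
r3 m[X3→φ3] = [0, 2]
r3 m[X4→φ0] = [7, 0]
r3 m[X4→φ1] = [0, 3]
r3 m[X9→φ2] = [1, 8]
r3 m[X9→φ5] = [3, 0]
r3 m[X11→φ2] = [3, 8]
r3 m[X11→φ4] = [5, 3]
r3 m[X11→φ6] = [2, 5]
r3 m[X6→φ3] = [7, 2]
r3 m[X6→φ7] = [6, 2]
r4 m[φ0→X0] = [3, 4]
r4 m[φ0→X4] = [0, 3]
r4 m[φ1→X3] = [3, 3]
r4 m[φ1→X4] = [11, 4]
r4 m[φ2→X3] = [11, 7]
r4 m[φ2→X9] = [8, 7]
r4 m[φ2→X11] = [6, 12]
r4 m[φ3→X3] = [10, 4]
r4 m[φ3→X6] = [8, 4]
r4 m[φ4→X11] = [0, 5]
r4 m[φ5→X9] = [1, 8]
r4 m[φ6→X11] = [3, 3]
r4 m[φ7→X6] = [7, 2]
r4 m[X0→φ0] = [0, 0]
r4 m[X3→φ1] = [21, 11]
r4 m[X3→φ2] = [13, 7]
r4 m[X3→φ3] = [14, 10]
r4 m[X4→φ0] = [11, 4]
r4 m[X4→φ1] = [0, 3]
r4 m[X9→φ2] = [1, 8]
r4 m[X9→φ5] = [8, 7]
r4 m[X11→φ2] = [3, 8]
r4 m[X11→φ4] = [9, 15]
r4 m[X11→φ6] = [6, 17]
r4 m[X6→φ3] = [7, 2]
r4 m[X6→φ7] = [8, 4]
r5 m[φ0→X0] = [7, 8]
r5 m[φ0→X4] = [0, 3]
r5 m[φ1→X3] = [3, 3]
r5 m[φ1→X4] = [18, 11]
r5 m[φ2→X3] = [11, 7]
r5 m[φ2→X9] = [13, 12]
r5 m[φ2→X11] = [11, 17]
r5 m[φ3→X3] = [10, 4]
r5 m[φ3→X6] = [16, 12]
r5 m[φ4→X11] = [0, 5]
r5 m[φ5→X9] = [1, 8]
r5 m[φ6→X11] = [3, 3]
r5 m[φ7→X6] = [7, 2]
r5 m[X0→φ0] = [0, 0]
r5 m[X3→φ1] = [21, 11]
r5 m[X3→φ2] = [13, 7]
r5 m[X3→φ3] = [14, 10]
r5 m[X4→φ0] = [11, 4]
r5 m[X4→φ1] = [0, 3]
r5 m[X9→φ2] = [1, 8]
r5 m[X9→φ5] = [8, 7]
r5 m[X11→φ2] = [3, 8]
r5 m[X11→φ4] = [9, 15]
r5 m[X11→φ6] = [6, 17]
r5 m[X6→φ3] = [7, 2]
r5 m[X6→φ7] = [8, 4]
r6 m[φ0→X0] = [7, 8]
r6 m[φ0→X4] = [0, 3]
r6 m[φ1→X3] = [3, 3]
r6 m[φ1→X4] = [18, 11]
r6 m[φ2→X3] = [11, 7]
r6 m[φ2→X9] = [13, 12]
r6 m[φ2→X11] = [11, 17]
r6 m[φ3→X3] = [10, 4]
r6 m[φ3→X6] = [16, 12]
r6 m[φ4→X11] = [0, 5]
r6 m[φ5→X9] = [1, 8]
r6 m[φ6→X11] = [3, 3]
r6 m[φ7→X6] = [7, 2]
r6 m[X0→φ0] = [0, 0]
r6 m[X3→φ1] = [21, 11]
r6 m[X3→φ2] = [13, 7]
r6 m[X3→φ3] = [14, 10]
r6 m[X4→φ0] = [18, 11]
r6 m[X4→φ1] = [0, 3]
r6 m[X9→φ2] = [1, 8]
r6 m[X9→φ5] = [13, 12]
r6 m[X11→φ2] = [3, 8]
r6 m[X11→φ4] = [14, 20]
r6 m[X11→φ6] = [11, 22]
r6 m[X6→φ3] = [7, 2]
r6 m[X6→φ7] = [16, 12]
r7 m[φ0→X0] = [14, 15]
r7 m[φ0→X4] = [0, 3]
r7 m[φ1→X3] = [3, 3]
r7 m[φ1→X4] = [18, 11]
r7 m[φ2→X3] = [11, 7]
r7 m[φ2→X9] = [13, 12]
r7 m[φ2→X11] = [11, 17]
r7 m[φ3→X3] = [10, 4]
r7 m[φ3→X6] = [16, 12]
r7 m[φ4→X11] = [0, 5]
r7 m[φ5→X9] = [1, 8]
r7 m[φ6→X11] = [3, 3]
r7 m[φ7→X6] = [7, 2]
r7 m[X0→φ0] = [0, 0]
r7 m[X3→φ1] = [21, 11]
r7 m[X3→φ2] = [13, 7]
r7 m[X3→φ3] = [14, 10]
r7 m[X4→φ0] = [18, 11]
r7 m[X4→φ1] = [0, 3]
r7 m[X9→φ2] = [1, 8]
r7 m[X9→φ5] = [13, 12]
r7 m[X11→φ2] = [3, 8]
r7 m[X11→φ4] = [14, 20]
r7 m[X11→φ6] = [11, 22]
r7 m[X6→φ3] = [7, 2]
r7 m[X6→φ7] = [16, 12]
r8 m[φ0→X0] = [14, 15]
r8 m[φ0→X4] = [0, 3]
r8 m[φ1→X3] = [3, 3]
r8 m[φ1→X4] = [18, 11]
r8 m[φ2→X3] = [11, 7]
r8 m[φ2→X9] = [13, 12]
r8 m[φ2→X11] = [11, 17]
r8 m[φ3→X3] = [10, 4]
r8 m[φ3→X6] = [16, 12]
r8 m[φ4→X11] = [0, 5]
r8 m[φ5→X9] = [1, 8]
r8 m[φ6→X11] = [3, 3]
r8 m[φ7→X6] = [7, 2]
r8 m[X0→φ0] = [0, 0]
r8 m[X3→φ1] = [21, 11]
r8 m[X3→φ2] = [13, 7]
r8 m[X3→φ3] = [14, 10]
r8 m[X4→φ0] = [18, 11]
r8 m[X4→φ1] = [0, 3]
r8 m[X9→φ2] = [1, 8]
r8 m[X9→φ5] = [13, 12]
r8 m[X11→φ2] = [3, 8]
r8 m[X11→φ4] = [14, 20]
r8 m[X11→φ6] = [11, 22]
r8 m[X6→φ3] = [7, 2]
r8 m[X6→φ7] = [16, 12]
fixed point reached at round 8
b[X9] = ⊗ incoming = [14, 20]

b[X9] = [14, 20]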